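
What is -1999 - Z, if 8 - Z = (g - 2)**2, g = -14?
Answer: -1751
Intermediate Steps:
Z = -248 (Z = 8 - (-14 - 2)**2 = 8 - 1*(-16)**2 = 8 - 1*256 = 8 - 256 = -248)
-1999 - Z = -1999 - 1*(-248) = -1999 + 248 = -1751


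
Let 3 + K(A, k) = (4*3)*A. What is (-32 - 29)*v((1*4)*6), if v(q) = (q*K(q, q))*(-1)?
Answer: 417240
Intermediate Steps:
K(A, k) = -3 + 12*A (K(A, k) = -3 + (4*3)*A = -3 + 12*A)
v(q) = -q*(-3 + 12*q) (v(q) = (q*(-3 + 12*q))*(-1) = -q*(-3 + 12*q))
(-32 - 29)*v((1*4)*6) = (-32 - 29)*(3*((1*4)*6)*(1 - 4*1*4*6)) = -183*4*6*(1 - 16*6) = -183*24*(1 - 4*24) = -183*24*(1 - 96) = -183*24*(-95) = -61*(-6840) = 417240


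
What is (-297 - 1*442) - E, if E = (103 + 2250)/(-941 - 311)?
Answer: -922875/1252 ≈ -737.12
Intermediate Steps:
E = -2353/1252 (E = 2353/(-1252) = 2353*(-1/1252) = -2353/1252 ≈ -1.8794)
(-297 - 1*442) - E = (-297 - 1*442) - 1*(-2353/1252) = (-297 - 442) + 2353/1252 = -739 + 2353/1252 = -922875/1252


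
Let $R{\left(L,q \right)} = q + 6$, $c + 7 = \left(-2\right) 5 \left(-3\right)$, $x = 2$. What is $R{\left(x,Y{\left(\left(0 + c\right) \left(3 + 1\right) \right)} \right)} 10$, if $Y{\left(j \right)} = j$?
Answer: $980$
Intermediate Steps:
$c = 23$ ($c = -7 + \left(-2\right) 5 \left(-3\right) = -7 - -30 = -7 + 30 = 23$)
$R{\left(L,q \right)} = 6 + q$
$R{\left(x,Y{\left(\left(0 + c\right) \left(3 + 1\right) \right)} \right)} 10 = \left(6 + \left(0 + 23\right) \left(3 + 1\right)\right) 10 = \left(6 + 23 \cdot 4\right) 10 = \left(6 + 92\right) 10 = 98 \cdot 10 = 980$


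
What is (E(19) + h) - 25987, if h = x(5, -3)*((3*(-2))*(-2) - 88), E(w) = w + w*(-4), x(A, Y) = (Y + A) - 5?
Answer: -25816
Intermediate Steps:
x(A, Y) = -5 + A + Y (x(A, Y) = (A + Y) - 5 = -5 + A + Y)
E(w) = -3*w (E(w) = w - 4*w = -3*w)
h = 228 (h = (-5 + 5 - 3)*((3*(-2))*(-2) - 88) = -3*(-6*(-2) - 88) = -3*(12 - 88) = -3*(-76) = 228)
(E(19) + h) - 25987 = (-3*19 + 228) - 25987 = (-57 + 228) - 25987 = 171 - 25987 = -25816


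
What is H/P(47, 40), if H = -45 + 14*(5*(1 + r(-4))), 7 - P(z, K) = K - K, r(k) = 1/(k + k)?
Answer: 65/28 ≈ 2.3214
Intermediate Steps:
r(k) = 1/(2*k)
P(z, K) = 7 (P(z, K) = 7 - (K - K) = 7 - 1*0 = 7 + 0 = 7)
H = 65/4 (H = -45 + 14*(5*(1 + (½)/(-4))) = -45 + 14*(5*(1 + (½)*(-¼))) = -45 + 14*(5*(1 - ⅛)) = -45 + 14*(5*(7/8)) = -45 + 14*(35/8) = -45 + 245/4 = 65/4 ≈ 16.250)
H/P(47, 40) = (65/4)/7 = (65/4)*(⅐) = 65/28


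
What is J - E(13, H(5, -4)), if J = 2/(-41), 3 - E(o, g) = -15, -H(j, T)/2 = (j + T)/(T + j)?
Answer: -740/41 ≈ -18.049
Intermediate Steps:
H(j, T) = -2 (H(j, T) = -2*(j + T)/(T + j) = -2*(T + j)/(T + j) = -2*1 = -2)
E(o, g) = 18 (E(o, g) = 3 - 1*(-15) = 3 + 15 = 18)
J = -2/41 (J = 2*(-1/41) = -2/41 ≈ -0.048781)
J - E(13, H(5, -4)) = -2/41 - 1*18 = -2/41 - 18 = -740/41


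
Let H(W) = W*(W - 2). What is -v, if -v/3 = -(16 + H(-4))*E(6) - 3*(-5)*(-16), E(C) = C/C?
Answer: -840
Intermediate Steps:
H(W) = W*(-2 + W)
E(C) = 1
v = 840 (v = -3*(-(16 - 4*(-2 - 4)) - 3*(-5)*(-16)) = -3*(-(16 - 4*(-6)) + 15*(-16)) = -3*(-(16 + 24) - 240) = -3*(-40 - 240) = -3*(-280) = 840)
-v = -1*840 = -840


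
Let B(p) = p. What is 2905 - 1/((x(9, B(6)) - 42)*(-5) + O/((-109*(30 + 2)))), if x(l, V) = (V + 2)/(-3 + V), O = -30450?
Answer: 3121809443/1074635 ≈ 2905.0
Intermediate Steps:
x(l, V) = (2 + V)/(-3 + V)
2905 - 1/((x(9, B(6)) - 42)*(-5) + O/((-109*(30 + 2)))) = 2905 - 1/(((2 + 6)/(-3 + 6) - 42)*(-5) - 30450*(-1/(109*(30 + 2)))) = 2905 - 1/((8/3 - 42)*(-5) - 30450/((-109*32))) = 2905 - 1/(((1/3)*8 - 42)*(-5) - 30450/(-3488)) = 2905 - 1/((8/3 - 42)*(-5) - 30450*(-1/3488)) = 2905 - 1/(-118/3*(-5) + 15225/1744) = 2905 - 1/(590/3 + 15225/1744) = 2905 - 1/1074635/5232 = 2905 - 1*5232/1074635 = 2905 - 5232/1074635 = 3121809443/1074635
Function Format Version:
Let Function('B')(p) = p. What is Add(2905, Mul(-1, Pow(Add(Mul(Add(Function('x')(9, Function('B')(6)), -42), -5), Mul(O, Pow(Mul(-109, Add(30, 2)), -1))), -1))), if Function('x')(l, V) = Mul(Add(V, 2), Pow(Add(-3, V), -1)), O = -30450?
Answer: Rational(3121809443, 1074635) ≈ 2905.0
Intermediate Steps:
Function('x')(l, V) = Mul(Pow(Add(-3, V), -1), Add(2, V)) (Function('x')(l, V) = Mul(Add(2, V), Pow(Add(-3, V), -1)) = Mul(Pow(Add(-3, V), -1), Add(2, V)))
Add(2905, Mul(-1, Pow(Add(Mul(Add(Function('x')(9, Function('B')(6)), -42), -5), Mul(O, Pow(Mul(-109, Add(30, 2)), -1))), -1))) = Add(2905, Mul(-1, Pow(Add(Mul(Add(Mul(Pow(Add(-3, 6), -1), Add(2, 6)), -42), -5), Mul(-30450, Pow(Mul(-109, Add(30, 2)), -1))), -1))) = Add(2905, Mul(-1, Pow(Add(Mul(Add(Mul(Pow(3, -1), 8), -42), -5), Mul(-30450, Pow(Mul(-109, 32), -1))), -1))) = Add(2905, Mul(-1, Pow(Add(Mul(Add(Mul(Rational(1, 3), 8), -42), -5), Mul(-30450, Pow(-3488, -1))), -1))) = Add(2905, Mul(-1, Pow(Add(Mul(Add(Rational(8, 3), -42), -5), Mul(-30450, Rational(-1, 3488))), -1))) = Add(2905, Mul(-1, Pow(Add(Mul(Rational(-118, 3), -5), Rational(15225, 1744)), -1))) = Add(2905, Mul(-1, Pow(Add(Rational(590, 3), Rational(15225, 1744)), -1))) = Add(2905, Mul(-1, Pow(Rational(1074635, 5232), -1))) = Add(2905, Mul(-1, Rational(5232, 1074635))) = Add(2905, Rational(-5232, 1074635)) = Rational(3121809443, 1074635)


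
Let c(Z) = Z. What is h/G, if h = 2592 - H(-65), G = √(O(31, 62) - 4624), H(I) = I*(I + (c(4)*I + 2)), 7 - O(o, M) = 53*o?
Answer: 18403*I*√1565/3130 ≈ 232.6*I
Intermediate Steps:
O(o, M) = 7 - 53*o
H(I) = I*(2 + 5*I) (H(I) = I*(I + (4*I + 2)) = I*(I + (2 + 4*I)) = I*(2 + 5*I))
G = 2*I*√1565 (G = √((7 - 53*31) - 4624) = √((7 - 1643) - 4624) = √(-1636 - 4624) = √(-6260) = 2*I*√1565 ≈ 79.12*I)
h = -18403 (h = 2592 - (-65)*(2 + 5*(-65)) = 2592 - (-65)*(2 - 325) = 2592 - (-65)*(-323) = 2592 - 1*20995 = 2592 - 20995 = -18403)
h/G = -18403*(-I*√1565/3130) = -(-18403)*I*√1565/3130 = 18403*I*√1565/3130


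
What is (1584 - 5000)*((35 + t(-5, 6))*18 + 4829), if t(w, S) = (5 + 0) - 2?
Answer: -18832408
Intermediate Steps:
t(w, S) = 3 (t(w, S) = 5 - 2 = 3)
(1584 - 5000)*((35 + t(-5, 6))*18 + 4829) = (1584 - 5000)*((35 + 3)*18 + 4829) = -3416*(38*18 + 4829) = -3416*(684 + 4829) = -3416*5513 = -18832408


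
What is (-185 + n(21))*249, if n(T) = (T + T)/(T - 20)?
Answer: -35607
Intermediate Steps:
n(T) = 2*T/(-20 + T) (n(T) = (2*T)/(-20 + T) = 2*T/(-20 + T))
(-185 + n(21))*249 = (-185 + 2*21/(-20 + 21))*249 = (-185 + 2*21/1)*249 = (-185 + 2*21*1)*249 = (-185 + 42)*249 = -143*249 = -35607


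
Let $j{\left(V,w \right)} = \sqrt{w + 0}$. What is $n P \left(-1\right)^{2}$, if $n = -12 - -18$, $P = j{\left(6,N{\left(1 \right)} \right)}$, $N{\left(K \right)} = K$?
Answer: $6$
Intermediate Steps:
$j{\left(V,w \right)} = \sqrt{w}$
$P = 1$ ($P = \sqrt{1} = 1$)
$n = 6$ ($n = -12 + 18 = 6$)
$n P \left(-1\right)^{2} = 6 \cdot 1 \left(-1\right)^{2} = 6 \cdot 1 = 6$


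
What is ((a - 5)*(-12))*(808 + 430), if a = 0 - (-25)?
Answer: -297120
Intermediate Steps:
a = 25 (a = 0 - 5*(-5) = 0 + 25 = 25)
((a - 5)*(-12))*(808 + 430) = ((25 - 5)*(-12))*(808 + 430) = (20*(-12))*1238 = -240*1238 = -297120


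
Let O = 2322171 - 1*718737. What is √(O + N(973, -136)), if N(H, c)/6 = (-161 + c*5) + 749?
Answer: 3*√178098 ≈ 1266.1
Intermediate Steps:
N(H, c) = 3528 + 30*c (N(H, c) = 6*((-161 + c*5) + 749) = 6*((-161 + 5*c) + 749) = 6*(588 + 5*c) = 3528 + 30*c)
O = 1603434 (O = 2322171 - 718737 = 1603434)
√(O + N(973, -136)) = √(1603434 + (3528 + 30*(-136))) = √(1603434 + (3528 - 4080)) = √(1603434 - 552) = √1602882 = 3*√178098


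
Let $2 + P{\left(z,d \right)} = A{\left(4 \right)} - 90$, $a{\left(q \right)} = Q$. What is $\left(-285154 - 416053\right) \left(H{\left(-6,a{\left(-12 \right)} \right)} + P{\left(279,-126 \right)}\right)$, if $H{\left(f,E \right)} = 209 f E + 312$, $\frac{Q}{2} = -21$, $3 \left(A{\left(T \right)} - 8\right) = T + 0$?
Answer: $- \frac{111275941244}{3} \approx -3.7092 \cdot 10^{10}$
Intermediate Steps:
$A{\left(T \right)} = 8 + \frac{T}{3}$ ($A{\left(T \right)} = 8 + \frac{T + 0}{3} = 8 + \frac{T}{3}$)
$Q = -42$ ($Q = 2 \left(-21\right) = -42$)
$a{\left(q \right)} = -42$
$P{\left(z,d \right)} = - \frac{248}{3}$ ($P{\left(z,d \right)} = -2 + \left(\left(8 + \frac{1}{3} \cdot 4\right) - 90\right) = -2 + \left(\left(8 + \frac{4}{3}\right) - 90\right) = -2 + \left(\frac{28}{3} - 90\right) = -2 - \frac{242}{3} = - \frac{248}{3}$)
$H{\left(f,E \right)} = 312 + 209 E f$ ($H{\left(f,E \right)} = 209 E f + 312 = 312 + 209 E f$)
$\left(-285154 - 416053\right) \left(H{\left(-6,a{\left(-12 \right)} \right)} + P{\left(279,-126 \right)}\right) = \left(-285154 - 416053\right) \left(\left(312 + 209 \left(-42\right) \left(-6\right)\right) - \frac{248}{3}\right) = - 701207 \left(\left(312 + 52668\right) - \frac{248}{3}\right) = - 701207 \left(52980 - \frac{248}{3}\right) = \left(-701207\right) \frac{158692}{3} = - \frac{111275941244}{3}$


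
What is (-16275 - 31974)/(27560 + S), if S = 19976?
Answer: -48249/47536 ≈ -1.0150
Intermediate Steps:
(-16275 - 31974)/(27560 + S) = (-16275 - 31974)/(27560 + 19976) = -48249/47536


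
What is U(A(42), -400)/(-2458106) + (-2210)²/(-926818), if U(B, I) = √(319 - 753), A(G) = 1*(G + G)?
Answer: -2442050/463409 - I*√434/2458106 ≈ -5.2698 - 8.4751e-6*I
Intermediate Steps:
A(G) = 2*G (A(G) = 1*(2*G) = 2*G)
U(B, I) = I*√434 (U(B, I) = √(-434) = I*√434)
U(A(42), -400)/(-2458106) + (-2210)²/(-926818) = (I*√434)/(-2458106) + (-2210)²/(-926818) = (I*√434)*(-1/2458106) + 4884100*(-1/926818) = -I*√434/2458106 - 2442050/463409 = -2442050/463409 - I*√434/2458106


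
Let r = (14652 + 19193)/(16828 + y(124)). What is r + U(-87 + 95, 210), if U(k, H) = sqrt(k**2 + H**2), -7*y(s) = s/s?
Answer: 47383/23559 + 2*sqrt(11041) ≈ 212.16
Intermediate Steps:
y(s) = -1/7 (y(s) = -s/(7*s) = -1/7*1 = -1/7)
r = 47383/23559 (r = (14652 + 19193)/(16828 - 1/7) = 33845/(117795/7) = 33845*(7/117795) = 47383/23559 ≈ 2.0112)
U(k, H) = sqrt(H**2 + k**2)
r + U(-87 + 95, 210) = 47383/23559 + sqrt(210**2 + (-87 + 95)**2) = 47383/23559 + sqrt(44100 + 8**2) = 47383/23559 + sqrt(44100 + 64) = 47383/23559 + sqrt(44164) = 47383/23559 + 2*sqrt(11041)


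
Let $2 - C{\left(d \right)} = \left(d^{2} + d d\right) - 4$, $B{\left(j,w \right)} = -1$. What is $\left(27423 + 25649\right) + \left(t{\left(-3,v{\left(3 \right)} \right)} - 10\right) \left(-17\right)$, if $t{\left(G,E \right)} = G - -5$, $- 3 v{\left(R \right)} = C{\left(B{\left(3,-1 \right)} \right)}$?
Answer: $53208$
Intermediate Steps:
$C{\left(d \right)} = 6 - 2 d^{2}$ ($C{\left(d \right)} = 2 - \left(\left(d^{2} + d d\right) - 4\right) = 2 - \left(\left(d^{2} + d^{2}\right) - 4\right) = 2 - \left(2 d^{2} - 4\right) = 2 - \left(-4 + 2 d^{2}\right) = 6 - 2 d^{2}$)
$v{\left(R \right)} = - \frac{4}{3}$ ($v{\left(R \right)} = - \frac{6 - 2 \left(-1\right)^{2}}{3} = - \frac{6 - 2}{3} = \left(- \frac{1}{3}\right) 4 = - \frac{4}{3}$)
$t{\left(G,E \right)} = 5 + G$ ($t{\left(G,E \right)} = G + 5 = 5 + G$)
$\left(27423 + 25649\right) + \left(t{\left(-3,v{\left(3 \right)} \right)} - 10\right) \left(-17\right) = \left(27423 + 25649\right) + \left(\left(5 - 3\right) - 10\right) \left(-17\right) = 53072 + \left(2 - 10\right) \left(-17\right) = 53072 - -136 = 53072 + 136 = 53208$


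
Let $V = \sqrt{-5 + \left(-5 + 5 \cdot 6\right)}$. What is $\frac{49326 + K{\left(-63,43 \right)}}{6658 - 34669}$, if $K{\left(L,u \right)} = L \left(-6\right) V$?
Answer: $- \frac{16442}{9337} - \frac{252 \sqrt{5}}{9337} \approx -1.8213$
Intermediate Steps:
$V = 2 \sqrt{5}$ ($V = \sqrt{-5 + \left(-5 + 30\right)} = \sqrt{-5 + 25} = \sqrt{20} = 2 \sqrt{5} \approx 4.4721$)
$K{\left(L,u \right)} = - 12 L \sqrt{5}$ ($K{\left(L,u \right)} = L \left(-6\right) 2 \sqrt{5} = - 6 L 2 \sqrt{5} = - 12 L \sqrt{5}$)
$\frac{49326 + K{\left(-63,43 \right)}}{6658 - 34669} = \frac{49326 - - 756 \sqrt{5}}{6658 - 34669} = \frac{49326 + 756 \sqrt{5}}{-28011} = \left(49326 + 756 \sqrt{5}\right) \left(- \frac{1}{28011}\right) = - \frac{16442}{9337} - \frac{252 \sqrt{5}}{9337}$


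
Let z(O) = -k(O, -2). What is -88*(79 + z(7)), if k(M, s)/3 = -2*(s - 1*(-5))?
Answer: -8536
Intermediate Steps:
k(M, s) = -30 - 6*s (k(M, s) = 3*(-2*(s - 1*(-5))) = 3*(-2*(s + 5)) = 3*(-2*(5 + s)) = 3*(-10 - 2*s) = -30 - 6*s)
z(O) = 18 (z(O) = -(-30 - 6*(-2)) = -(-30 + 12) = -1*(-18) = 18)
-88*(79 + z(7)) = -88*(79 + 18) = -88*97 = -8536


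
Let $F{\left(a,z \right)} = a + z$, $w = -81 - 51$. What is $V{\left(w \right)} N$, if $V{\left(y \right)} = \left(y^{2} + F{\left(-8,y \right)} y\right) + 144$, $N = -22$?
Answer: $-793056$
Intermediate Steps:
$w = -132$ ($w = -81 - 51 = -132$)
$V{\left(y \right)} = 144 + y^{2} + y \left(-8 + y\right)$ ($V{\left(y \right)} = \left(y^{2} + \left(-8 + y\right) y\right) + 144 = \left(y^{2} + y \left(-8 + y\right)\right) + 144 = 144 + y^{2} + y \left(-8 + y\right)$)
$V{\left(w \right)} N = \left(144 + \left(-132\right)^{2} - 132 \left(-8 - 132\right)\right) \left(-22\right) = \left(144 + 17424 - -18480\right) \left(-22\right) = \left(144 + 17424 + 18480\right) \left(-22\right) = 36048 \left(-22\right) = -793056$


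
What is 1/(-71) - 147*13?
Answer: -135682/71 ≈ -1911.0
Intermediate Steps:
1/(-71) - 147*13 = -1/71 - 1911 = -135682/71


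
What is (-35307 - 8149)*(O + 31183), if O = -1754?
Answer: -1278866624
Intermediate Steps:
(-35307 - 8149)*(O + 31183) = (-35307 - 8149)*(-1754 + 31183) = -43456*29429 = -1278866624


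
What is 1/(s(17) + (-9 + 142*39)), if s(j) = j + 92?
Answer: 1/5638 ≈ 0.00017737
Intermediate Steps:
s(j) = 92 + j
1/(s(17) + (-9 + 142*39)) = 1/((92 + 17) + (-9 + 142*39)) = 1/(109 + (-9 + 5538)) = 1/(109 + 5529) = 1/5638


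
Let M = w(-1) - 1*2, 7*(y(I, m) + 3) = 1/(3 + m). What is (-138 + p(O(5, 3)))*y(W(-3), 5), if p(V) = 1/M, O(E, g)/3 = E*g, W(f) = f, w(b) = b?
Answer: 69305/168 ≈ 412.53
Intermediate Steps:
O(E, g) = 3*E*g (O(E, g) = 3*(E*g) = 3*E*g)
y(I, m) = -3 + 1/(7*(3 + m))
M = -3 (M = -1 - 1*2 = -1 - 2 = -3)
p(V) = -1/3 (p(V) = 1/(-3) = -1/3)
(-138 + p(O(5, 3)))*y(W(-3), 5) = (-138 - 1/3)*((-62 - 21*5)/(7*(3 + 5))) = -415*(-62 - 105)/(21*8) = -415*(-167)/(21*8) = -415/3*(-167/56) = 69305/168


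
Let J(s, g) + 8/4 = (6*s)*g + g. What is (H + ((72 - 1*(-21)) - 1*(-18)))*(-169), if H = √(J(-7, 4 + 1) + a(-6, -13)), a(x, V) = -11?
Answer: -18759 - 169*I*√218 ≈ -18759.0 - 2495.3*I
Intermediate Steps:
J(s, g) = -2 + g + 6*g*s (J(s, g) = -2 + ((6*s)*g + g) = -2 + (6*g*s + g) = -2 + (g + 6*g*s) = -2 + g + 6*g*s)
H = I*√218 (H = √((-2 + (4 + 1) + 6*(4 + 1)*(-7)) - 11) = √((-2 + 5 + 6*5*(-7)) - 11) = √((-2 + 5 - 210) - 11) = √(-207 - 11) = √(-218) = I*√218 ≈ 14.765*I)
(H + ((72 - 1*(-21)) - 1*(-18)))*(-169) = (I*√218 + ((72 - 1*(-21)) - 1*(-18)))*(-169) = (I*√218 + ((72 + 21) + 18))*(-169) = (I*√218 + (93 + 18))*(-169) = (I*√218 + 111)*(-169) = (111 + I*√218)*(-169) = -18759 - 169*I*√218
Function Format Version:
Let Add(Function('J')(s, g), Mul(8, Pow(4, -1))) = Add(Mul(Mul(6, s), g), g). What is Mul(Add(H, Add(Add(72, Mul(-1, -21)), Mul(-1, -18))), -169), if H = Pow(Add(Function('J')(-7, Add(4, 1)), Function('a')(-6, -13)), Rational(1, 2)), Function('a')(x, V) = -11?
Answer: Add(-18759, Mul(-169, I, Pow(218, Rational(1, 2)))) ≈ Add(-18759., Mul(-2495.3, I))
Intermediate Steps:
Function('J')(s, g) = Add(-2, g, Mul(6, g, s)) (Function('J')(s, g) = Add(-2, Add(Mul(Mul(6, s), g), g)) = Add(-2, Add(Mul(6, g, s), g)) = Add(-2, Add(g, Mul(6, g, s))) = Add(-2, g, Mul(6, g, s)))
H = Mul(I, Pow(218, Rational(1, 2))) (H = Pow(Add(Add(-2, Add(4, 1), Mul(6, Add(4, 1), -7)), -11), Rational(1, 2)) = Pow(Add(Add(-2, 5, Mul(6, 5, -7)), -11), Rational(1, 2)) = Pow(Add(Add(-2, 5, -210), -11), Rational(1, 2)) = Pow(Add(-207, -11), Rational(1, 2)) = Pow(-218, Rational(1, 2)) = Mul(I, Pow(218, Rational(1, 2))) ≈ Mul(14.765, I))
Mul(Add(H, Add(Add(72, Mul(-1, -21)), Mul(-1, -18))), -169) = Mul(Add(Mul(I, Pow(218, Rational(1, 2))), Add(Add(72, Mul(-1, -21)), Mul(-1, -18))), -169) = Mul(Add(Mul(I, Pow(218, Rational(1, 2))), Add(Add(72, 21), 18)), -169) = Mul(Add(Mul(I, Pow(218, Rational(1, 2))), Add(93, 18)), -169) = Mul(Add(Mul(I, Pow(218, Rational(1, 2))), 111), -169) = Mul(Add(111, Mul(I, Pow(218, Rational(1, 2)))), -169) = Add(-18759, Mul(-169, I, Pow(218, Rational(1, 2))))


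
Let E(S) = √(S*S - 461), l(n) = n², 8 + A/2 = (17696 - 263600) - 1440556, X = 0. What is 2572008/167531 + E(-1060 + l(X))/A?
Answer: 2572008/167531 - √1123139/3372936 ≈ 15.352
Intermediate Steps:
A = -3372936 (A = -16 + 2*((17696 - 263600) - 1440556) = -16 + 2*(-245904 - 1440556) = -16 + 2*(-1686460) = -16 - 3372920 = -3372936)
E(S) = √(-461 + S²) (E(S) = √(S² - 461) = √(-461 + S²))
2572008/167531 + E(-1060 + l(X))/A = 2572008/167531 + √(-461 + (-1060 + 0²)²)/(-3372936) = 2572008*(1/167531) + √(-461 + (-1060 + 0)²)*(-1/3372936) = 2572008/167531 + √(-461 + (-1060)²)*(-1/3372936) = 2572008/167531 + √(-461 + 1123600)*(-1/3372936) = 2572008/167531 + √1123139*(-1/3372936) = 2572008/167531 - √1123139/3372936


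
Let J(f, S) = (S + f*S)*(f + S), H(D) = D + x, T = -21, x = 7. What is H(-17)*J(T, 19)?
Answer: -7600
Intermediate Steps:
H(D) = 7 + D (H(D) = D + 7 = 7 + D)
J(f, S) = (S + f)*(S + S*f) (J(f, S) = (S + S*f)*(S + f) = (S + f)*(S + S*f))
H(-17)*J(T, 19) = (7 - 17)*(19*(19 - 21 + (-21)² + 19*(-21))) = -190*(19 - 21 + 441 - 399) = -190*40 = -10*760 = -7600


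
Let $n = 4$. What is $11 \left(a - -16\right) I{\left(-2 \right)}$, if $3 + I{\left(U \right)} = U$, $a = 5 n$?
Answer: $-1980$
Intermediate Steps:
$a = 20$ ($a = 5 \cdot 4 = 20$)
$I{\left(U \right)} = -3 + U$
$11 \left(a - -16\right) I{\left(-2 \right)} = 11 \left(20 - -16\right) \left(-3 - 2\right) = 11 \left(20 + 16\right) \left(-5\right) = 11 \cdot 36 \left(-5\right) = 396 \left(-5\right) = -1980$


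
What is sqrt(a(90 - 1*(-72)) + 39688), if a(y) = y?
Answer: 5*sqrt(1594) ≈ 199.62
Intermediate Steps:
sqrt(a(90 - 1*(-72)) + 39688) = sqrt((90 - 1*(-72)) + 39688) = sqrt((90 + 72) + 39688) = sqrt(162 + 39688) = sqrt(39850) = 5*sqrt(1594)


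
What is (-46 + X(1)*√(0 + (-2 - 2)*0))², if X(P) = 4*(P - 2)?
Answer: 2116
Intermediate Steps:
X(P) = -8 + 4*P (X(P) = 4*(-2 + P) = -8 + 4*P)
(-46 + X(1)*√(0 + (-2 - 2)*0))² = (-46 + (-8 + 4*1)*√(0 + (-2 - 2)*0))² = (-46 + (-8 + 4)*√(0 - 4*0))² = (-46 - 4*√(0 + 0))² = (-46 - 4*√0)² = (-46 - 4*0)² = (-46 + 0)² = (-46)² = 2116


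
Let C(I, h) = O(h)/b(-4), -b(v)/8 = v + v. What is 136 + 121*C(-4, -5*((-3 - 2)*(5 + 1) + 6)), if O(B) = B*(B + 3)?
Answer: 224333/8 ≈ 28042.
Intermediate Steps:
O(B) = B*(3 + B)
b(v) = -16*v (b(v) = -8*(v + v) = -16*v)
C(I, h) = h*(3 + h)/64 (C(I, h) = (h*(3 + h))/((-16*(-4))) = (h*(3 + h))/64 = (h*(3 + h))*(1/64) = h*(3 + h)/64)
136 + 121*C(-4, -5*((-3 - 2)*(5 + 1) + 6)) = 136 + 121*((-5*((-3 - 2)*(5 + 1) + 6))*(3 - 5*((-3 - 2)*(5 + 1) + 6))/64) = 136 + 121*((-5*(-5*6 + 6))*(3 - 5*(-5*6 + 6))/64) = 136 + 121*((-5*(-30 + 6))*(3 - 5*(-30 + 6))/64) = 136 + 121*((-5*(-24))*(3 - 5*(-24))/64) = 136 + 121*((1/64)*120*(3 + 120)) = 136 + 121*((1/64)*120*123) = 136 + 121*(1845/8) = 136 + 223245/8 = 224333/8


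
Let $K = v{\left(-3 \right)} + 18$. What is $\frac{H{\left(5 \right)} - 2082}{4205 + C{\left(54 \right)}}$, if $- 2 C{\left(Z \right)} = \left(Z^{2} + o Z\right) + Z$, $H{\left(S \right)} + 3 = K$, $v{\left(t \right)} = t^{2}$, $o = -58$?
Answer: $- \frac{1029}{2143} \approx -0.48017$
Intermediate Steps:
$K = 27$ ($K = \left(-3\right)^{2} + 18 = 9 + 18 = 27$)
$H{\left(S \right)} = 24$ ($H{\left(S \right)} = -3 + 27 = 24$)
$C{\left(Z \right)} = - \frac{Z^{2}}{2} + \frac{57 Z}{2}$ ($C{\left(Z \right)} = - \frac{\left(Z^{2} - 58 Z\right) + Z}{2} = - \frac{Z^{2} - 57 Z}{2} = - \frac{Z^{2}}{2} + \frac{57 Z}{2}$)
$\frac{H{\left(5 \right)} - 2082}{4205 + C{\left(54 \right)}} = \frac{24 - 2082}{4205 + \frac{1}{2} \cdot 54 \left(57 - 54\right)} = - \frac{2058}{4205 + \frac{1}{2} \cdot 54 \left(57 - 54\right)} = - \frac{2058}{4205 + \frac{1}{2} \cdot 54 \cdot 3} = - \frac{2058}{4205 + 81} = - \frac{2058}{4286} = \left(-2058\right) \frac{1}{4286} = - \frac{1029}{2143}$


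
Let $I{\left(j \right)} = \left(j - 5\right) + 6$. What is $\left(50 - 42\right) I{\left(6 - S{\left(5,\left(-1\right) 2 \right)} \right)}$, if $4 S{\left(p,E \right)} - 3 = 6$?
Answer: $38$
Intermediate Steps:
$S{\left(p,E \right)} = \frac{9}{4}$ ($S{\left(p,E \right)} = \frac{3}{4} + \frac{1}{4} \cdot 6 = \frac{3}{4} + \frac{3}{2} = \frac{9}{4}$)
$I{\left(j \right)} = 1 + j$ ($I{\left(j \right)} = \left(-5 + j\right) + 6 = 1 + j$)
$\left(50 - 42\right) I{\left(6 - S{\left(5,\left(-1\right) 2 \right)} \right)} = \left(50 - 42\right) \left(1 + \left(6 - \frac{9}{4}\right)\right) = 8 \left(1 + \left(6 - \frac{9}{4}\right)\right) = 8 \left(1 + \frac{15}{4}\right) = 8 \cdot \frac{19}{4} = 38$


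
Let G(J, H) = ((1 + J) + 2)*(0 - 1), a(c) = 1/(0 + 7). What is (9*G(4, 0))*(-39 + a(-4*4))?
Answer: 2448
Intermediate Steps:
a(c) = ⅐ (a(c) = 1/7 = ⅐)
G(J, H) = -3 - J (G(J, H) = (3 + J)*(-1) = -3 - J)
(9*G(4, 0))*(-39 + a(-4*4)) = (9*(-3 - 1*4))*(-39 + ⅐) = (9*(-3 - 4))*(-272/7) = (9*(-7))*(-272/7) = -63*(-272/7) = 2448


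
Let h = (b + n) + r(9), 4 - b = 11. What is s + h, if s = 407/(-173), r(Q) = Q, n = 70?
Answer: 12049/173 ≈ 69.647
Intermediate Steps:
b = -7 (b = 4 - 1*11 = 4 - 11 = -7)
s = -407/173 (s = 407*(-1/173) = -407/173 ≈ -2.3526)
h = 72 (h = (-7 + 70) + 9 = 63 + 9 = 72)
s + h = -407/173 + 72 = 12049/173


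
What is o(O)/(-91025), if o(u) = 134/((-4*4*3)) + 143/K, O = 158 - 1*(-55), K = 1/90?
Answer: -308813/2184600 ≈ -0.14136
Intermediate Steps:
K = 1/90 ≈ 0.011111
O = 213 (O = 158 + 55 = 213)
o(u) = 308813/24 (o(u) = 134/((-4*4*3)) + 143/(1/90) = 134/((-16*3)) + 143*90 = 134/(-48) + 12870 = 134*(-1/48) + 12870 = -67/24 + 12870 = 308813/24)
o(O)/(-91025) = (308813/24)/(-91025) = (308813/24)*(-1/91025) = -308813/2184600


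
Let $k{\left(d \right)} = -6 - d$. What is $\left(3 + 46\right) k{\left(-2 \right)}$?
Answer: $-196$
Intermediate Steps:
$\left(3 + 46\right) k{\left(-2 \right)} = \left(3 + 46\right) \left(-6 - -2\right) = 49 \left(-6 + 2\right) = 49 \left(-4\right) = -196$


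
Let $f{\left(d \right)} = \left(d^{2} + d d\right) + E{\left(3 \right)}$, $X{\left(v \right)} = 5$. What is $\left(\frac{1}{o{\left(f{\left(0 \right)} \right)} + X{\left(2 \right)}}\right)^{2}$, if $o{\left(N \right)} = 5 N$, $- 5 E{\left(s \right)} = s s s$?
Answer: $\frac{1}{484} \approx 0.0020661$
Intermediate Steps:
$E{\left(s \right)} = - \frac{s^{3}}{5}$ ($E{\left(s \right)} = - \frac{s s s}{5} = - \frac{s^{2} s}{5} = - \frac{s^{3}}{5}$)
$f{\left(d \right)} = - \frac{27}{5} + 2 d^{2}$ ($f{\left(d \right)} = \left(d^{2} + d d\right) - \frac{3^{3}}{5} = \left(d^{2} + d^{2}\right) - \frac{27}{5} = 2 d^{2} - \frac{27}{5} = - \frac{27}{5} + 2 d^{2}$)
$\left(\frac{1}{o{\left(f{\left(0 \right)} \right)} + X{\left(2 \right)}}\right)^{2} = \left(\frac{1}{5 \left(- \frac{27}{5} + 2 \cdot 0^{2}\right) + 5}\right)^{2} = \left(\frac{1}{5 \left(- \frac{27}{5} + 2 \cdot 0\right) + 5}\right)^{2} = \left(\frac{1}{5 \left(- \frac{27}{5} + 0\right) + 5}\right)^{2} = \left(\frac{1}{5 \left(- \frac{27}{5}\right) + 5}\right)^{2} = \left(\frac{1}{-27 + 5}\right)^{2} = \left(\frac{1}{-22}\right)^{2} = \left(- \frac{1}{22}\right)^{2} = \frac{1}{484}$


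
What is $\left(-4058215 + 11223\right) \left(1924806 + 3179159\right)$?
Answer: $-20655705523280$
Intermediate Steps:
$\left(-4058215 + 11223\right) \left(1924806 + 3179159\right) = \left(-4046992\right) 5103965 = -20655705523280$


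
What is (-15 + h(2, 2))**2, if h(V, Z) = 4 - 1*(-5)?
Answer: 36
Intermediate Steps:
h(V, Z) = 9 (h(V, Z) = 4 + 5 = 9)
(-15 + h(2, 2))**2 = (-15 + 9)**2 = (-6)**2 = 36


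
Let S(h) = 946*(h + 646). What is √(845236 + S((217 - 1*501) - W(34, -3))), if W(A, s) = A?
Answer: 2*√288881 ≈ 1075.0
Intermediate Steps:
S(h) = 611116 + 946*h (S(h) = 946*(646 + h) = 611116 + 946*h)
√(845236 + S((217 - 1*501) - W(34, -3))) = √(845236 + (611116 + 946*((217 - 1*501) - 1*34))) = √(845236 + (611116 + 946*((217 - 501) - 34))) = √(845236 + (611116 + 946*(-284 - 34))) = √(845236 + (611116 + 946*(-318))) = √(845236 + (611116 - 300828)) = √(845236 + 310288) = √1155524 = 2*√288881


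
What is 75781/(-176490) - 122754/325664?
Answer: -11585999261/14369109840 ≈ -0.80631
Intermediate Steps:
75781/(-176490) - 122754/325664 = 75781*(-1/176490) - 122754*1/325664 = -75781/176490 - 61377/162832 = -11585999261/14369109840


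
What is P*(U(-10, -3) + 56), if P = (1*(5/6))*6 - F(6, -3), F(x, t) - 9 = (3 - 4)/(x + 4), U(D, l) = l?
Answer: -2067/10 ≈ -206.70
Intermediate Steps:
F(x, t) = 9 - 1/(4 + x) (F(x, t) = 9 + (3 - 4)/(x + 4) = 9 - 1/(4 + x))
P = -39/10 (P = (1*(5/6))*6 - (35 + 9*6)/(4 + 6) = (1*(5*(⅙)))*6 - (35 + 54)/10 = (1*(⅚))*6 - 89/10 = (⅚)*6 - 1*89/10 = 5 - 89/10 = -39/10 ≈ -3.9000)
P*(U(-10, -3) + 56) = -39*(-3 + 56)/10 = -39/10*53 = -2067/10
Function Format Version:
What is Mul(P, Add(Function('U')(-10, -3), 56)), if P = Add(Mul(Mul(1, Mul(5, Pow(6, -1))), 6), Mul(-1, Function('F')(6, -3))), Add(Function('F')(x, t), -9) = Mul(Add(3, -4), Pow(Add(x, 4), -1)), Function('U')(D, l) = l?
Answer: Rational(-2067, 10) ≈ -206.70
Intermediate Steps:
Function('F')(x, t) = Add(9, Mul(-1, Pow(Add(4, x), -1))) (Function('F')(x, t) = Add(9, Mul(Add(3, -4), Pow(Add(x, 4), -1))) = Add(9, Mul(-1, Pow(Add(4, x), -1))))
P = Rational(-39, 10) (P = Add(Mul(Mul(1, Mul(5, Pow(6, -1))), 6), Mul(-1, Mul(Pow(Add(4, 6), -1), Add(35, Mul(9, 6))))) = Add(Mul(Mul(1, Mul(5, Rational(1, 6))), 6), Mul(-1, Mul(Pow(10, -1), Add(35, 54)))) = Add(Mul(Mul(1, Rational(5, 6)), 6), Mul(-1, Mul(Rational(1, 10), 89))) = Add(Mul(Rational(5, 6), 6), Mul(-1, Rational(89, 10))) = Add(5, Rational(-89, 10)) = Rational(-39, 10) ≈ -3.9000)
Mul(P, Add(Function('U')(-10, -3), 56)) = Mul(Rational(-39, 10), Add(-3, 56)) = Mul(Rational(-39, 10), 53) = Rational(-2067, 10)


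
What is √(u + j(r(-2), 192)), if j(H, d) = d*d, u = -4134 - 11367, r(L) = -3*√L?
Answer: √21363 ≈ 146.16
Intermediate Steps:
u = -15501
j(H, d) = d²
√(u + j(r(-2), 192)) = √(-15501 + 192²) = √(-15501 + 36864) = √21363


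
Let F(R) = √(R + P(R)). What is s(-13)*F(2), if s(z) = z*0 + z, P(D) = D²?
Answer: -13*√6 ≈ -31.843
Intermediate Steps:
s(z) = z (s(z) = 0 + z = z)
F(R) = √(R + R²)
s(-13)*F(2) = -13*√2*√(1 + 2) = -13*√6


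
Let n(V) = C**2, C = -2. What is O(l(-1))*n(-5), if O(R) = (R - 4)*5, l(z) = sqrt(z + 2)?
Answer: -60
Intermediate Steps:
l(z) = sqrt(2 + z)
O(R) = -20 + 5*R (O(R) = (-4 + R)*5 = -20 + 5*R)
n(V) = 4 (n(V) = (-2)**2 = 4)
O(l(-1))*n(-5) = (-20 + 5*sqrt(2 - 1))*4 = (-20 + 5*sqrt(1))*4 = (-20 + 5*1)*4 = (-20 + 5)*4 = -15*4 = -60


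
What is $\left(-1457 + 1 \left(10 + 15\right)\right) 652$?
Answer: $-933664$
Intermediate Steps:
$\left(-1457 + 1 \left(10 + 15\right)\right) 652 = \left(-1457 + 1 \cdot 25\right) 652 = \left(-1457 + 25\right) 652 = \left(-1432\right) 652 = -933664$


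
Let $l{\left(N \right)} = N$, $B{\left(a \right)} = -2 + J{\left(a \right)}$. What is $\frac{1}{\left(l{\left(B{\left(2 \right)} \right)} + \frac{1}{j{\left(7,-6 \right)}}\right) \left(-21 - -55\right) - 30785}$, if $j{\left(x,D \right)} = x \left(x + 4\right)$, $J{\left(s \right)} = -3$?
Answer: $- \frac{77}{2383501} \approx -3.2305 \cdot 10^{-5}$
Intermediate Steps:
$j{\left(x,D \right)} = x \left(4 + x\right)$
$B{\left(a \right)} = -5$ ($B{\left(a \right)} = -2 - 3 = -5$)
$\frac{1}{\left(l{\left(B{\left(2 \right)} \right)} + \frac{1}{j{\left(7,-6 \right)}}\right) \left(-21 - -55\right) - 30785} = \frac{1}{\left(-5 + \frac{1}{7 \left(4 + 7\right)}\right) \left(-21 - -55\right) - 30785} = \frac{1}{\left(-5 + \frac{1}{7 \cdot 11}\right) \left(-21 + 55\right) - 30785} = \frac{1}{\left(-5 + \frac{1}{77}\right) 34 - 30785} = \frac{1}{\left(- \frac{384}{77}\right) 34 - 30785} = \frac{1}{- \frac{13056}{77} - 30785} = \frac{1}{- \frac{2383501}{77}} = - \frac{77}{2383501}$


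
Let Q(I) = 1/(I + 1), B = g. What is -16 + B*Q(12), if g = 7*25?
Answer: -33/13 ≈ -2.5385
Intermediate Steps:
g = 175
B = 175
Q(I) = 1/(1 + I)
-16 + B*Q(12) = -16 + 175/(1 + 12) = -16 + 175/13 = -33/13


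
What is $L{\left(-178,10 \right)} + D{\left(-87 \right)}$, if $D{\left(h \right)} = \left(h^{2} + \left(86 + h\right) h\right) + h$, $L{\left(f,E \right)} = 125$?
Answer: $7694$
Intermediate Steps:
$D{\left(h \right)} = h + h^{2} + h \left(86 + h\right)$ ($D{\left(h \right)} = \left(h^{2} + h \left(86 + h\right)\right) + h = h + h^{2} + h \left(86 + h\right)$)
$L{\left(-178,10 \right)} + D{\left(-87 \right)} = 125 - 87 \left(87 + 2 \left(-87\right)\right) = 125 - 87 \left(87 - 174\right) = 125 - -7569 = 125 + 7569 = 7694$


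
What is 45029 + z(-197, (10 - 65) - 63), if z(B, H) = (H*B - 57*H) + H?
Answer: 74883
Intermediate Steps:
z(B, H) = -56*H + B*H (z(B, H) = (B*H - 57*H) + H = (-57*H + B*H) + H = -56*H + B*H)
45029 + z(-197, (10 - 65) - 63) = 45029 + ((10 - 65) - 63)*(-56 - 197) = 45029 + (-55 - 63)*(-253) = 45029 - 118*(-253) = 45029 + 29854 = 74883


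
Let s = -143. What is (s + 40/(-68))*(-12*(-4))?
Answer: -117168/17 ≈ -6892.2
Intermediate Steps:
(s + 40/(-68))*(-12*(-4)) = (-143 + 40/(-68))*(-12*(-4)) = (-143 + 40*(-1/68))*48 = (-143 - 10/17)*48 = -2441/17*48 = -117168/17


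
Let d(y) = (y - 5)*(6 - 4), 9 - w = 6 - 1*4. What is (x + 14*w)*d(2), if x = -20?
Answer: -468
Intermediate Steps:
w = 7 (w = 9 - (6 - 1*4) = 9 - (6 - 4) = 9 - 1*2 = 9 - 2 = 7)
d(y) = -10 + 2*y (d(y) = (-5 + y)*2 = -10 + 2*y)
(x + 14*w)*d(2) = (-20 + 14*7)*(-10 + 2*2) = (-20 + 98)*(-10 + 4) = 78*(-6) = -468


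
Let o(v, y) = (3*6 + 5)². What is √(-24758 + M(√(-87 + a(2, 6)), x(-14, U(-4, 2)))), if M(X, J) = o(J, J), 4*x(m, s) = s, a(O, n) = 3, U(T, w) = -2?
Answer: I*√24229 ≈ 155.66*I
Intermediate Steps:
x(m, s) = s/4
o(v, y) = 529 (o(v, y) = (18 + 5)² = 23² = 529)
M(X, J) = 529
√(-24758 + M(√(-87 + a(2, 6)), x(-14, U(-4, 2)))) = √(-24758 + 529) = √(-24229) = I*√24229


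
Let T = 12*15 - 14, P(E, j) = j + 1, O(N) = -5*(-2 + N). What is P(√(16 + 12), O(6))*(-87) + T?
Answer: 1819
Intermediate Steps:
O(N) = 10 - 5*N
P(E, j) = 1 + j
T = 166 (T = 180 - 14 = 166)
P(√(16 + 12), O(6))*(-87) + T = (1 + (10 - 5*6))*(-87) + 166 = (1 + (10 - 30))*(-87) + 166 = (1 - 20)*(-87) + 166 = -19*(-87) + 166 = 1653 + 166 = 1819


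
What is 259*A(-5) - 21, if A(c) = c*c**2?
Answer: -32396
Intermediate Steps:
A(c) = c**3
259*A(-5) - 21 = 259*(-5)**3 - 21 = 259*(-125) - 21 = -32375 - 21 = -32396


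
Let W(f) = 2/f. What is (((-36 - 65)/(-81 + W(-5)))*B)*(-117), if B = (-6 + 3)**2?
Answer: -531765/407 ≈ -1306.5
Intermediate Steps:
B = 9 (B = (-3)**2 = 9)
(((-36 - 65)/(-81 + W(-5)))*B)*(-117) = (((-36 - 65)/(-81 + 2/(-5)))*9)*(-117) = (-101/(-81 + 2*(-1/5))*9)*(-117) = (-101/(-81 - 2/5)*9)*(-117) = (-101/(-407/5)*9)*(-117) = (-101*(-5/407)*9)*(-117) = ((505/407)*9)*(-117) = (4545/407)*(-117) = -531765/407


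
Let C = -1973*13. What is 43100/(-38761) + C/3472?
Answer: -1143824089/134578192 ≈ -8.4993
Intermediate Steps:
C = -25649
43100/(-38761) + C/3472 = 43100/(-38761) - 25649/3472 = 43100*(-1/38761) - 25649*1/3472 = -43100/38761 - 25649/3472 = -1143824089/134578192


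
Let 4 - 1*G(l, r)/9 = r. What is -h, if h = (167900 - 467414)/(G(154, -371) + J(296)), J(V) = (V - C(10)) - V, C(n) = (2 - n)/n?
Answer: 1497570/16879 ≈ 88.724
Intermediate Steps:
G(l, r) = 36 - 9*r
C(n) = (2 - n)/n
J(V) = ⅘ (J(V) = (V - (2 - 1*10)/10) - V = (V - (2 - 10)/10) - V = (V - (-8)/10) - V = (V - 1*(-⅘)) - V = (V + ⅘) - V = (⅘ + V) - V = ⅘)
h = -1497570/16879 (h = (167900 - 467414)/((36 - 9*(-371)) + ⅘) = -299514/((36 + 3339) + ⅘) = -299514/(3375 + ⅘) = -299514/16879/5 = -299514*5/16879 = -1497570/16879 ≈ -88.724)
-h = -1*(-1497570/16879) = 1497570/16879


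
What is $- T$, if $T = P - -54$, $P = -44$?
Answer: $-10$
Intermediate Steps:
$T = 10$ ($T = -44 - -54 = -44 + 54 = 10$)
$- T = \left(-1\right) 10 = -10$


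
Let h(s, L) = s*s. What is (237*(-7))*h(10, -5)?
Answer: -165900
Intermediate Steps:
h(s, L) = s²
(237*(-7))*h(10, -5) = (237*(-7))*10² = -1659*100 = -165900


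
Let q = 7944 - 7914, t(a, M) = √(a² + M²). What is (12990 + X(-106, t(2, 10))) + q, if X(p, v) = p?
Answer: 12914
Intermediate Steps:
t(a, M) = √(M² + a²)
q = 30
(12990 + X(-106, t(2, 10))) + q = (12990 - 106) + 30 = 12884 + 30 = 12914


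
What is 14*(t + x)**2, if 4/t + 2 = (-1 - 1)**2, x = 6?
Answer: 896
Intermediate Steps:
t = 2 (t = 4/(-2 + (-1 - 1)**2) = 4/(-2 + (-2)**2) = 4/(-2 + 4) = 4/2 = 4*(1/2) = 2)
14*(t + x)**2 = 14*(2 + 6)**2 = 14*8**2 = 14*64 = 896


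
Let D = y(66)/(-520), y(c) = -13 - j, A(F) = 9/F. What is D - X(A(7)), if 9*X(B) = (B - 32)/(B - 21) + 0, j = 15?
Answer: -4814/40365 ≈ -0.11926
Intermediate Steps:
y(c) = -28 (y(c) = -13 - 1*15 = -13 - 15 = -28)
D = 7/130 (D = -28/(-520) = -28*(-1/520) = 7/130 ≈ 0.053846)
X(B) = (-32 + B)/(9*(-21 + B)) (X(B) = ((B - 32)/(B - 21) + 0)/9 = ((-32 + B)/(-21 + B) + 0)/9 = ((-32 + B)/(-21 + B))/9 = (-32 + B)/(9*(-21 + B)))
D - X(A(7)) = 7/130 - (-32 + 9/7)/(9*(-21 + 9/7)) = 7/130 - (-215)/(9*(-138/7)*7) = 7/130 - (-7)*(-215)/(9*138*7) = 7/130 - 1*215/1242 = 7/130 - 215/1242 = -4814/40365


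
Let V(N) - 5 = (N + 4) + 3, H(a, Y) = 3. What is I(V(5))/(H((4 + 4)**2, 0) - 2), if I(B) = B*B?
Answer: 289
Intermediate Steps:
V(N) = 12 + N (V(N) = 5 + ((N + 4) + 3) = 5 + ((4 + N) + 3) = 5 + (7 + N) = 12 + N)
I(B) = B**2
I(V(5))/(H((4 + 4)**2, 0) - 2) = (12 + 5)**2/(3 - 2) = 17**2/1 = 1*289 = 289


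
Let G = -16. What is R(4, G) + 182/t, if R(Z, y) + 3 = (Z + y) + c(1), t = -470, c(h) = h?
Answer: -3381/235 ≈ -14.387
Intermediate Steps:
R(Z, y) = -2 + Z + y (R(Z, y) = -3 + ((Z + y) + 1) = -3 + (1 + Z + y) = -2 + Z + y)
R(4, G) + 182/t = (-2 + 4 - 16) + 182/(-470) = -14 + 182*(-1/470) = -14 - 91/235 = -3381/235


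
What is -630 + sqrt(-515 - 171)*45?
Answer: -630 + 315*I*sqrt(14) ≈ -630.0 + 1178.6*I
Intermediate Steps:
-630 + sqrt(-515 - 171)*45 = -630 + sqrt(-686)*45 = -630 + (7*I*sqrt(14))*45 = -630 + 315*I*sqrt(14)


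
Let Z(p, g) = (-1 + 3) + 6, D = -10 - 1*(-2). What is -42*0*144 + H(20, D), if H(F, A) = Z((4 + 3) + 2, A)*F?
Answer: 160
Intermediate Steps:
D = -8 (D = -10 + 2 = -8)
Z(p, g) = 8 (Z(p, g) = 2 + 6 = 8)
H(F, A) = 8*F
-42*0*144 + H(20, D) = -42*0*144 + 8*20 = 0*144 + 160 = 0 + 160 = 160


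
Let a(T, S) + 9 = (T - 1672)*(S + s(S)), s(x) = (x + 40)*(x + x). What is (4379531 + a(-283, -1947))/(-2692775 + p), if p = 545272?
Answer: 14509366483/2147503 ≈ 6756.4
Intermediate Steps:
s(x) = 2*x*(40 + x) (s(x) = (40 + x)*(2*x) = 2*x*(40 + x))
a(T, S) = -9 + (-1672 + T)*(S + 2*S*(40 + S)) (a(T, S) = -9 + (T - 1672)*(S + 2*S*(40 + S)) = -9 + (-1672 + T)*(S + 2*S*(40 + S)))
(4379531 + a(-283, -1947))/(-2692775 + p) = (4379531 + (-9 - 135432*(-1947) - 3344*(-1947)² + 2*(-283)*(-1947)² + 81*(-1947)*(-283)))/(-2692775 + 545272) = (4379531 + (-9 + 263686104 - 3344*3790809 + 2*(-283)*3790809 + 44631081))/(-2147503) = (4379531 + (-9 + 263686104 - 12676465296 - 2145597894 + 44631081))*(-1/2147503) = (4379531 - 14513746014)*(-1/2147503) = -14509366483*(-1/2147503) = 14509366483/2147503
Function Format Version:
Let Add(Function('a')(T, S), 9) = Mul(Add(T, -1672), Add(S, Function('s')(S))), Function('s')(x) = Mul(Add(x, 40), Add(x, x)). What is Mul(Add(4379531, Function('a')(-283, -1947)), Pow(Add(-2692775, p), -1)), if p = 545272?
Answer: Rational(14509366483, 2147503) ≈ 6756.4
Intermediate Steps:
Function('s')(x) = Mul(2, x, Add(40, x)) (Function('s')(x) = Mul(Add(40, x), Mul(2, x)) = Mul(2, x, Add(40, x)))
Function('a')(T, S) = Add(-9, Mul(Add(-1672, T), Add(S, Mul(2, S, Add(40, S))))) (Function('a')(T, S) = Add(-9, Mul(Add(T, -1672), Add(S, Mul(2, S, Add(40, S))))) = Add(-9, Mul(Add(-1672, T), Add(S, Mul(2, S, Add(40, S))))))
Mul(Add(4379531, Function('a')(-283, -1947)), Pow(Add(-2692775, p), -1)) = Mul(Add(4379531, Add(-9, Mul(-135432, -1947), Mul(-3344, Pow(-1947, 2)), Mul(2, -283, Pow(-1947, 2)), Mul(81, -1947, -283))), Pow(Add(-2692775, 545272), -1)) = Mul(Add(4379531, Add(-9, 263686104, Mul(-3344, 3790809), Mul(2, -283, 3790809), 44631081)), Pow(-2147503, -1)) = Mul(Add(4379531, Add(-9, 263686104, -12676465296, -2145597894, 44631081)), Rational(-1, 2147503)) = Mul(Add(4379531, -14513746014), Rational(-1, 2147503)) = Mul(-14509366483, Rational(-1, 2147503)) = Rational(14509366483, 2147503)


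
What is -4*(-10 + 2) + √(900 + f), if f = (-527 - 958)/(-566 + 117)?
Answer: 32 + 3*√20234185/449 ≈ 62.055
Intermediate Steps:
f = 1485/449 (f = -1485/(-449) = -1485*(-1/449) = 1485/449 ≈ 3.3074)
-4*(-10 + 2) + √(900 + f) = -4*(-10 + 2) + √(900 + 1485/449) = -4*(-8) + √(405585/449) = 32 + 3*√20234185/449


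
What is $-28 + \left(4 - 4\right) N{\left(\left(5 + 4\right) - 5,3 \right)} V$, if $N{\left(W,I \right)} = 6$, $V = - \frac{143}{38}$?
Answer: $-28$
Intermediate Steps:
$V = - \frac{143}{38}$ ($V = \left(-143\right) \frac{1}{38} = - \frac{143}{38} \approx -3.7632$)
$-28 + \left(4 - 4\right) N{\left(\left(5 + 4\right) - 5,3 \right)} V = -28 + \left(4 - 4\right) 6 \left(- \frac{143}{38}\right) = -28 + 0 \cdot 6 \left(- \frac{143}{38}\right) = -28 + 0 \left(- \frac{143}{38}\right) = -28 + 0 = -28$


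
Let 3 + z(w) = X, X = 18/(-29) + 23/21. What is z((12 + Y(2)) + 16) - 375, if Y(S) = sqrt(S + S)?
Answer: -229913/609 ≈ -377.53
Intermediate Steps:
Y(S) = sqrt(2)*sqrt(S) (Y(S) = sqrt(2*S) = sqrt(2)*sqrt(S))
X = 289/609 (X = 18*(-1/29) + 23*(1/21) = -18/29 + 23/21 = 289/609 ≈ 0.47455)
z(w) = -1538/609 (z(w) = -3 + 289/609 = -1538/609)
z((12 + Y(2)) + 16) - 375 = -1538/609 - 375 = -229913/609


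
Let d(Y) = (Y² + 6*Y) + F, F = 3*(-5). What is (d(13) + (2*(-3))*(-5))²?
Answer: 68644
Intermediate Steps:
F = -15
d(Y) = -15 + Y² + 6*Y (d(Y) = (Y² + 6*Y) - 15 = -15 + Y² + 6*Y)
(d(13) + (2*(-3))*(-5))² = ((-15 + 13² + 6*13) + (2*(-3))*(-5))² = ((-15 + 169 + 78) - 6*(-5))² = (232 + 30)² = 262² = 68644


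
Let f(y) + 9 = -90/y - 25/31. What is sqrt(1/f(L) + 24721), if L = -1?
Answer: 21*sqrt(346441502)/2486 ≈ 157.23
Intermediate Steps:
f(y) = -304/31 - 90/y (f(y) = -9 + (-90/y - 25/31) = -9 + (-25/31 - 90/y) = -304/31 - 90/y)
sqrt(1/f(L) + 24721) = sqrt(1/(-304/31 - 90/(-1)) + 24721) = sqrt(1/(-304/31 - 90*(-1)) + 24721) = sqrt(1/(-304/31 + 90) + 24721) = sqrt(1/(2486/31) + 24721) = sqrt(31/2486 + 24721) = sqrt(61456437/2486) = 21*sqrt(346441502)/2486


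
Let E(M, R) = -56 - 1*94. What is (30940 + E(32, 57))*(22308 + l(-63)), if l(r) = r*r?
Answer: 809068830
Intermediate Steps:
l(r) = r²
E(M, R) = -150 (E(M, R) = -56 - 94 = -150)
(30940 + E(32, 57))*(22308 + l(-63)) = (30940 - 150)*(22308 + (-63)²) = 30790*(22308 + 3969) = 30790*26277 = 809068830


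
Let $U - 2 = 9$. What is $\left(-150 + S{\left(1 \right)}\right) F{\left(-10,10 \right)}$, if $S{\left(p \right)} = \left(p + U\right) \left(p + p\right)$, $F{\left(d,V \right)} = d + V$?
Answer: $0$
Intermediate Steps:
$F{\left(d,V \right)} = V + d$
$U = 11$ ($U = 2 + 9 = 11$)
$S{\left(p \right)} = 2 p \left(11 + p\right)$ ($S{\left(p \right)} = \left(p + 11\right) \left(p + p\right) = \left(11 + p\right) 2 p = 2 p \left(11 + p\right)$)
$\left(-150 + S{\left(1 \right)}\right) F{\left(-10,10 \right)} = \left(-150 + 2 \cdot 1 \left(11 + 1\right)\right) \left(10 - 10\right) = \left(-150 + 2 \cdot 1 \cdot 12\right) 0 = \left(-150 + 24\right) 0 = \left(-126\right) 0 = 0$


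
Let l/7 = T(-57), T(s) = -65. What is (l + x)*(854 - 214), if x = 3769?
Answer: 2120960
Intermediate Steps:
l = -455 (l = 7*(-65) = -455)
(l + x)*(854 - 214) = (-455 + 3769)*(854 - 214) = 3314*640 = 2120960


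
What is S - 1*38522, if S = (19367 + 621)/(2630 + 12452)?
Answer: -290484408/7541 ≈ -38521.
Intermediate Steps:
S = 9994/7541 (S = 19988/15082 = 19988*(1/15082) = 9994/7541 ≈ 1.3253)
S - 1*38522 = 9994/7541 - 1*38522 = 9994/7541 - 38522 = -290484408/7541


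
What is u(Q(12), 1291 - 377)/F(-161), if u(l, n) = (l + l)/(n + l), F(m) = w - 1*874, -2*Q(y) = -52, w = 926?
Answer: 1/940 ≈ 0.0010638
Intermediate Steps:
Q(y) = 26 (Q(y) = -½*(-52) = 26)
F(m) = 52 (F(m) = 926 - 1*874 = 926 - 874 = 52)
u(l, n) = 2*l/(l + n) (u(l, n) = (2*l)/(l + n) = 2*l/(l + n))
u(Q(12), 1291 - 377)/F(-161) = (2*26/(26 + (1291 - 377)))/52 = (2*26/(26 + 914))*(1/52) = (2*26/940)*(1/52) = (2*26*(1/940))*(1/52) = (13/235)*(1/52) = 1/940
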